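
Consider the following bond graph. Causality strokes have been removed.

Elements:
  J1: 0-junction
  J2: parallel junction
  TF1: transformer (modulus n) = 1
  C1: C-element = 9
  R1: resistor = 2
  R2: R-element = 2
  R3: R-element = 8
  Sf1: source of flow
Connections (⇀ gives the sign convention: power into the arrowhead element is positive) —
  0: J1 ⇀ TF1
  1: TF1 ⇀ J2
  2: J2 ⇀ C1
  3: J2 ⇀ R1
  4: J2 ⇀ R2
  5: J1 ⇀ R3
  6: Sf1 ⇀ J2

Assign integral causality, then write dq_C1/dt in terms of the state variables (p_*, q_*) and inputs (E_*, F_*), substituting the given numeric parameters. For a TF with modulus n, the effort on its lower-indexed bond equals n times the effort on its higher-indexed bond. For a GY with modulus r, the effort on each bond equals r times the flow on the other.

bond 6 stroke→Sf1  (source Sf1 imposes f)
bond 2 stroke→J2  (prefer integral on C1)
bond 1 stroke→TF1  (J2 effort already set via bond 2)
bond 3 stroke→R1  (common-e at J2 fixed by 2)
bond 4 stroke→R2  (J2 effort already set via bond 2)
bond 0 stroke→J1  (TF1: transformer flips bond 1)
bond 5 stroke→R3  (J1 effort already set via bond 0)

dq_C1/dt = F_Sf1 - q_C1/8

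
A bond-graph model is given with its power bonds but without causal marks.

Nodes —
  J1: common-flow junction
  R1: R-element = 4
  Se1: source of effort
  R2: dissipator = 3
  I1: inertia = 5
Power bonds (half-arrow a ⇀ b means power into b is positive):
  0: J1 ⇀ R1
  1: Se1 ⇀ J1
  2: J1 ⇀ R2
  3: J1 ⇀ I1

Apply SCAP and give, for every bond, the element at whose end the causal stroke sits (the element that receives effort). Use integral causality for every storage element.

bond 0 stroke at J1
bond 1 stroke at J1
bond 2 stroke at J1
bond 3 stroke at I1

bond 1 →J1  (Se1 fixes effort; stroke away)
bond 3 →I1  (prefer integral on I1)
bond 0 →J1  (J1: bond 3 brought flow, rest push out)
bond 2 →J1  (J1: bond 3 brought flow, rest push out)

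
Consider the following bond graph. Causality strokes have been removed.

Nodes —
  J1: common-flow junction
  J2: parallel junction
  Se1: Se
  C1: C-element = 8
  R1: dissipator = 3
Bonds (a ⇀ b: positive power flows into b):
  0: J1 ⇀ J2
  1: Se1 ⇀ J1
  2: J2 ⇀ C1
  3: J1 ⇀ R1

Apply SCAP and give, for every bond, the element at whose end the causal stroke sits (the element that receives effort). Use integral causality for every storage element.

b0 stroke at J1
b1 stroke at J1
b2 stroke at J2
b3 stroke at R1

bond 1 stroke→J1  (Se1: effort source, stroke at far end)
bond 2 stroke→J2  (C1 outputs effort q/C1)
bond 0 stroke→J1  (common-e at J2 fixed by 2)
bond 3 stroke→R1  (J1: last free bond brings flow in)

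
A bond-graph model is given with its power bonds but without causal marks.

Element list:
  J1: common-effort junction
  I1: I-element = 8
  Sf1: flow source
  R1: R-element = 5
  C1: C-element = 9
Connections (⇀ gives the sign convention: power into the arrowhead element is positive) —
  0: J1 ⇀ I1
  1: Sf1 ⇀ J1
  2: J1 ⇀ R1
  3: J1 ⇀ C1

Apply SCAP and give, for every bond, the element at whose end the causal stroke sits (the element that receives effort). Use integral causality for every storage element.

#1 stroke at Sf1  (Sf1: flow source, stroke at near end)
#0 stroke at I1  (I1: I, integral causality)
#3 stroke at J1  (prefer integral on C1)
#2 stroke at R1  (0-jn J1 has e-setter on 3)

bond 0 stroke at I1
bond 1 stroke at Sf1
bond 2 stroke at R1
bond 3 stroke at J1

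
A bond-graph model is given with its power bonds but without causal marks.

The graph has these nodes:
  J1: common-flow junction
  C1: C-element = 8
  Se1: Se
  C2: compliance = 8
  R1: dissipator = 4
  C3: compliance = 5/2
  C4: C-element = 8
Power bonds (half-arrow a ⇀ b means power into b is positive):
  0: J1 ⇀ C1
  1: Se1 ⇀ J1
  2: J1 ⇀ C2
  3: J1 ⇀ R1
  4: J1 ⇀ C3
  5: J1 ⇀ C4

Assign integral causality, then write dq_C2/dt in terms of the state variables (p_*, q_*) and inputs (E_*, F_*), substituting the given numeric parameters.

dq_C2/dt = E_Se1/4 - q_C1/32 - q_C2/32 - q_C3/10 - q_C4/32

bond 1 |J1  (source Se1 imposes e)
bond 0 |J1  (prefer integral on C1)
bond 2 |J1  (C2 integral (e out))
bond 4 |J1  (C3: C, integral causality)
bond 5 |J1  (C4 integral (e out))
bond 3 |R1  (J1 needs exactly one f-in)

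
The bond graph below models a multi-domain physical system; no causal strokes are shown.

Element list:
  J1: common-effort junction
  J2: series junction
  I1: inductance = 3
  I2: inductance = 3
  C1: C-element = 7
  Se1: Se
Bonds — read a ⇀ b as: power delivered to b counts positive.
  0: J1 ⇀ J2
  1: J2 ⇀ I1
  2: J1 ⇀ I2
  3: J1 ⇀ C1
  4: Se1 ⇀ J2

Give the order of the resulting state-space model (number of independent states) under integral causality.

3  (C1, I1, I2 all integral)

bond 4 →J2  (Se1 (Se) sets effort on bond)
bond 1 →I1  (I1: I, integral causality)
bond 0 →J2  (common-f at J2 fixed by 1)
bond 2 →I2  (prefer integral on I2)
bond 3 →J1  (only one effort-in slot at J1)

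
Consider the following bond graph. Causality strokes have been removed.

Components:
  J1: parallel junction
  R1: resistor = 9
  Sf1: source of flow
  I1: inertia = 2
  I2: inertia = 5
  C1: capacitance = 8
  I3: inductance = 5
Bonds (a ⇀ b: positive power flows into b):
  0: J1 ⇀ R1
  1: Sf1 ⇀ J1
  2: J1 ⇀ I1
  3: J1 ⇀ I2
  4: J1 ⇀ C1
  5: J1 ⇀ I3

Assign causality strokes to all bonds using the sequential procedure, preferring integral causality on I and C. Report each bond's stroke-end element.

bond 0 →R1
bond 1 →Sf1
bond 2 →I1
bond 3 →I2
bond 4 →J1
bond 5 →I3

#1 →Sf1  (source Sf1 imposes f)
#2 →I1  (I1 outputs flow p/I1)
#3 →I2  (I2 outputs flow p/I2)
#4 →J1  (C1: C, integral causality)
#0 →R1  (J1 effort already set via bond 4)
#5 →I3  (J1 effort already set via bond 4)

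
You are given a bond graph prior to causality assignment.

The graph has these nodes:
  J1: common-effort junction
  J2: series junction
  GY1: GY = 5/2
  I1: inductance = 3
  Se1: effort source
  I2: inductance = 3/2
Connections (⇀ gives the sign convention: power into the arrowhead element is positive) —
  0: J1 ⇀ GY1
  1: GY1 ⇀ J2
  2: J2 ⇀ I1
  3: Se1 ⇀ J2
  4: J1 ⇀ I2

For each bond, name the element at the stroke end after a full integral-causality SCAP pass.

b3 stroke→J2  (Se1: effort source, stroke at far end)
b2 stroke→I1  (I1 integral (f out))
b1 stroke→J2  (J2: bond 2 brought flow, rest push out)
b0 stroke→J1  (through GY1, causality inverts; strokes same side of GY1)
b4 stroke→I2  (0-jn J1 has e-setter on 0)

β0 |J1
β1 |J2
β2 |I1
β3 |J2
β4 |I2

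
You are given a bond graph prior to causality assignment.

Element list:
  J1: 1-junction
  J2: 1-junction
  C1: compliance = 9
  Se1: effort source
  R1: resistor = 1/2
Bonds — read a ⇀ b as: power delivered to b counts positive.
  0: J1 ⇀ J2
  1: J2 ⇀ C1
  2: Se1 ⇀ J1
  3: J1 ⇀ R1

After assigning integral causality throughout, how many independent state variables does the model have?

1  (C1 all integral)

bond 2 stroke at J1  (source Se1 imposes e)
bond 1 stroke at J2  (C1 outputs effort q/C1)
bond 0 stroke at J1  (J2 needs exactly one f-in)
bond 3 stroke at R1  (only one flow-in slot at J1)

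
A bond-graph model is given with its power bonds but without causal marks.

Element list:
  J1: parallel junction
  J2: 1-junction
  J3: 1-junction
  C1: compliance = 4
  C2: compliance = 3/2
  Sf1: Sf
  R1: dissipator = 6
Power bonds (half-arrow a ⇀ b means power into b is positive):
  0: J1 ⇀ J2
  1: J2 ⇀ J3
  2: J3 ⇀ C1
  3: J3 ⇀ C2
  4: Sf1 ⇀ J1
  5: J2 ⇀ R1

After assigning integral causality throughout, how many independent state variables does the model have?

2  (C1, C2 all integral)

b4 stroke at Sf1  (source Sf1 imposes f)
b0 stroke at J1  (J1 needs exactly one e-in)
b1 stroke at J2  (J2 flow already set via bond 0)
b5 stroke at J2  (J2 flow already set via bond 0)
b2 stroke at J3  (J3: bond 1 brought flow, rest push out)
b3 stroke at J3  (J3 flow already set via bond 1)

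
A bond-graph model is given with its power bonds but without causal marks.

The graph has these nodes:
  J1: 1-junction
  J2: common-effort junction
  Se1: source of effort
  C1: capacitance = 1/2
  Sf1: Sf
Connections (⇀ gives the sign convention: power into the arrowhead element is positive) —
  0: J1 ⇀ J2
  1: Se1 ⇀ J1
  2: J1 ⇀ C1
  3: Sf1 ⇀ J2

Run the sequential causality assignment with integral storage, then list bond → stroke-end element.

#0 stroke at J2
#1 stroke at J1
#2 stroke at J1
#3 stroke at Sf1

#1 stroke at J1  (Se1 (Se) sets effort on bond)
#3 stroke at Sf1  (Sf1 fixes flow; stroke at Sf1)
#0 stroke at J2  (only one effort-in slot at J2)
#2 stroke at J1  (J1 flow already set via bond 0)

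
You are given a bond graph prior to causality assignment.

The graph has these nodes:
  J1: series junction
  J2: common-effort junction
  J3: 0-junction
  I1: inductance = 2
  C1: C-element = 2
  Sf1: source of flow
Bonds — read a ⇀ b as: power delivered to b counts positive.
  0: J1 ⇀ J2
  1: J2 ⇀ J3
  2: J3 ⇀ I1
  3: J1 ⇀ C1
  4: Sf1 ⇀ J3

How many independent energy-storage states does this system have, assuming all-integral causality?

2  (C1, I1 all integral)

bond 4 |Sf1  (Sf1 fixes flow; stroke at Sf1)
bond 2 |I1  (I1 outputs flow p/I1)
bond 1 |J3  (closing 0-jn rule on J3)
bond 0 |J2  (closing 0-jn rule on J2)
bond 3 |J1  (common-f at J1 fixed by 0)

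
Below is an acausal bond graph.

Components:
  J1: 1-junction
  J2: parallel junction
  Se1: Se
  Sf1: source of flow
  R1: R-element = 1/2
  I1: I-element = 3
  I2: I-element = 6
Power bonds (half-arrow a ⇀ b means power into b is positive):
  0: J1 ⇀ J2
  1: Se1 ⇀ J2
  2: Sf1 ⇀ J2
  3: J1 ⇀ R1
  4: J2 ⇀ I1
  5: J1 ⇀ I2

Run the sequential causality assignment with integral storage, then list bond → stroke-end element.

β1 →J2  (Se1 fixes effort; stroke away)
β2 →Sf1  (Sf1 fixes flow; stroke at Sf1)
β0 →J1  (J2 effort already set via bond 1)
β4 →I1  (J2: bond 1 brought effort, rest push out)
β5 →I2  (I2 integral (f out))
β3 →J1  (1-jn J1 has f-setter on 5)

b0 stroke at J1
b1 stroke at J2
b2 stroke at Sf1
b3 stroke at J1
b4 stroke at I1
b5 stroke at I2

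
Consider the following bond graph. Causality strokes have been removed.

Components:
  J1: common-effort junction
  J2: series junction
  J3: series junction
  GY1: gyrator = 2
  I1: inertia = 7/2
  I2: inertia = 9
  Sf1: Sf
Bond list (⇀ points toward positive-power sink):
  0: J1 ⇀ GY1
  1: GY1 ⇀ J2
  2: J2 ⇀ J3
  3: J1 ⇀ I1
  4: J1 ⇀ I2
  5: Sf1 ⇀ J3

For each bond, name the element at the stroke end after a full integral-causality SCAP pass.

b0 stroke at J1
b1 stroke at J2
b2 stroke at J3
b3 stroke at I1
b4 stroke at I2
b5 stroke at Sf1

b5 stroke→Sf1  (Sf1 fixes flow; stroke at Sf1)
b2 stroke→J3  (J3 flow already set via bond 5)
b1 stroke→J2  (J2: bond 2 brought flow, rest push out)
b0 stroke→J1  (GY GY1: same side as bond 1)
b3 stroke→I1  (J1 effort already set via bond 0)
b4 stroke→I2  (J1: bond 0 brought effort, rest push out)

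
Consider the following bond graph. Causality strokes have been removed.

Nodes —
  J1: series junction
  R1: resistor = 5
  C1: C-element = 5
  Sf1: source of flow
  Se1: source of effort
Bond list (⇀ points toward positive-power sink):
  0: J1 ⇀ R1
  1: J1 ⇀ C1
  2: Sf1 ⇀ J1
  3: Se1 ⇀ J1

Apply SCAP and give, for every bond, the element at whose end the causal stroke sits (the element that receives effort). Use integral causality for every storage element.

b2 stroke at Sf1  (Sf1 (Sf) sets flow on bond)
b3 stroke at J1  (source Se1 imposes e)
b0 stroke at J1  (1-jn J1 has f-setter on 2)
b1 stroke at J1  (common-f at J1 fixed by 2)

bond 0 |J1
bond 1 |J1
bond 2 |Sf1
bond 3 |J1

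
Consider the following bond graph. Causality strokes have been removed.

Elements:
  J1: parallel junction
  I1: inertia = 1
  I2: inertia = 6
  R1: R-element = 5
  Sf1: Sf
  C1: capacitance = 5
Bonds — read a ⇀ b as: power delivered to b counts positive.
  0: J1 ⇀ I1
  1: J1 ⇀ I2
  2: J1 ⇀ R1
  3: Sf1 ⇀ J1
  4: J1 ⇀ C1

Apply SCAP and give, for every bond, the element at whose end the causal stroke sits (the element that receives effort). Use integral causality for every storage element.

β0 stroke→I1
β1 stroke→I2
β2 stroke→R1
β3 stroke→Sf1
β4 stroke→J1

β3 stroke→Sf1  (source Sf1 imposes f)
β0 stroke→I1  (I1: I, integral causality)
β1 stroke→I2  (I2: I, integral causality)
β4 stroke→J1  (C1 integral (e out))
β2 stroke→R1  (common-e at J1 fixed by 4)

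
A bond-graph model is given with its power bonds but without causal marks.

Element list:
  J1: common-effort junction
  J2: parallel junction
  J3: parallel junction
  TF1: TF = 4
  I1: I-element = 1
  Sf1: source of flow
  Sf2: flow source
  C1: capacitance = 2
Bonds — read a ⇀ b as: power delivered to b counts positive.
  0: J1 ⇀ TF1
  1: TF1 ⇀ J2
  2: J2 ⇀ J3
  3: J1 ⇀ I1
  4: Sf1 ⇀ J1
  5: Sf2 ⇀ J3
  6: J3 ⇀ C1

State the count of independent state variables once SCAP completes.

2  (C1, I1 all integral)

#4 →Sf1  (Sf1: flow source, stroke at near end)
#5 →Sf2  (source Sf2 imposes f)
#3 →I1  (I1: I, integral causality)
#0 →J1  (J1: last free bond brings effort in)
#1 →TF1  (through TF1, causality passes straight; one stroke at TF1)
#2 →J2  (J2: last free bond brings effort in)
#6 →J3  (only one effort-in slot at J3)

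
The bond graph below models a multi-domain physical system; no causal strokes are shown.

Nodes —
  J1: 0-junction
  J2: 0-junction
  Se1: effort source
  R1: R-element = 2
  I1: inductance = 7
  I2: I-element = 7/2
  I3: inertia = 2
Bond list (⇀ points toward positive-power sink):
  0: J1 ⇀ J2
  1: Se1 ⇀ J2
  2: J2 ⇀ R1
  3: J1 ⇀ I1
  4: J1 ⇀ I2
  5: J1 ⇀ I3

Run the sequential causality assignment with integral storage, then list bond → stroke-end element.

β1 |J2  (Se1 fixes effort; stroke away)
β0 |J1  (J2 effort already set via bond 1)
β2 |R1  (common-e at J2 fixed by 1)
β3 |I1  (J1 effort already set via bond 0)
β4 |I2  (J1: bond 0 brought effort, rest push out)
β5 |I3  (J1 effort already set via bond 0)

#0 stroke at J1
#1 stroke at J2
#2 stroke at R1
#3 stroke at I1
#4 stroke at I2
#5 stroke at I3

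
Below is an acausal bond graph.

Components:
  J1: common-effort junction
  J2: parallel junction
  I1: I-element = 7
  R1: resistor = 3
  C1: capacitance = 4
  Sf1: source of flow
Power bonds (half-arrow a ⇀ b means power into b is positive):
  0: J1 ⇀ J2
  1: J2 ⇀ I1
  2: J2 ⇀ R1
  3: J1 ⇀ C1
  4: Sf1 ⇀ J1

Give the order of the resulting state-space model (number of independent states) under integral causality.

β4 →Sf1  (source Sf1 imposes f)
β1 →I1  (I1: I, integral causality)
β3 →J1  (C1 integral (e out))
β0 →J2  (J1: bond 3 brought effort, rest push out)
β2 →R1  (J2: bond 0 brought effort, rest push out)

2  (C1, I1 all integral)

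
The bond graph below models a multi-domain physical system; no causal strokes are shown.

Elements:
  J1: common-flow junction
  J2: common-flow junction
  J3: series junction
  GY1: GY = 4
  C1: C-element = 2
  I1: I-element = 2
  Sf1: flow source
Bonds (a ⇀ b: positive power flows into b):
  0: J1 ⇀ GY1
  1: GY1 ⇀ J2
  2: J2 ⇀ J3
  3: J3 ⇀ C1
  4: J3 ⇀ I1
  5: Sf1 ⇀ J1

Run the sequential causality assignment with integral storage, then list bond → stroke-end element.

β0 |J1
β1 |J2
β2 |J3
β3 |J3
β4 |I1
β5 |Sf1

β5 →Sf1  (Sf1 (Sf) sets flow on bond)
β0 →J1  (J1: bond 5 brought flow, rest push out)
β1 →J2  (through GY1, causality inverts; strokes same side of GY1)
β2 →J3  (J2 needs exactly one f-in)
β3 →J3  (C1: C, integral causality)
β4 →I1  (only one flow-in slot at J3)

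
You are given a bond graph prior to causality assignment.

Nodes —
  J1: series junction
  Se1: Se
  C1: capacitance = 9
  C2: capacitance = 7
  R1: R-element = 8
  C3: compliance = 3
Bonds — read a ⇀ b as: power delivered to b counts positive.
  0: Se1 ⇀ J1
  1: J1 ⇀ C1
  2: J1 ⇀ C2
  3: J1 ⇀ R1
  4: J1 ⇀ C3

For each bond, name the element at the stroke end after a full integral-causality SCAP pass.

bond 0 stroke at J1  (Se1: effort source, stroke at far end)
bond 1 stroke at J1  (C1 integral (e out))
bond 2 stroke at J1  (prefer integral on C2)
bond 4 stroke at J1  (C3: C, integral causality)
bond 3 stroke at R1  (J1 needs exactly one f-in)

bond 0 |J1
bond 1 |J1
bond 2 |J1
bond 3 |R1
bond 4 |J1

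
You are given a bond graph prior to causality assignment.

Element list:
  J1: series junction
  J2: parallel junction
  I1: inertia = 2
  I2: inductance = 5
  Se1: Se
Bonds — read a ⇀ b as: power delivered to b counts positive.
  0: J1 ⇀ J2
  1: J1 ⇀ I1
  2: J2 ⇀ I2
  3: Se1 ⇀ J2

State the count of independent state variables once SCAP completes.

b3 |J2  (Se1 fixes effort; stroke away)
b0 |J1  (0-jn J2 has e-setter on 3)
b2 |I2  (J2 effort already set via bond 3)
b1 |I1  (J1 needs exactly one f-in)

2  (I1, I2 all integral)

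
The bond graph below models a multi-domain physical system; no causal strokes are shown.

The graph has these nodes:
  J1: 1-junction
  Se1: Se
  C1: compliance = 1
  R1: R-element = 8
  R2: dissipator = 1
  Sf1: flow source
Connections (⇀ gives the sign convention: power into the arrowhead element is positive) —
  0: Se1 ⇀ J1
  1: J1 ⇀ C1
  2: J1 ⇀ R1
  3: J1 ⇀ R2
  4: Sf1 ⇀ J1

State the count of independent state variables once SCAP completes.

1  (C1 all integral)

bond 0 →J1  (Se1 fixes effort; stroke away)
bond 4 →Sf1  (source Sf1 imposes f)
bond 1 →J1  (1-jn J1 has f-setter on 4)
bond 2 →J1  (1-jn J1 has f-setter on 4)
bond 3 →J1  (common-f at J1 fixed by 4)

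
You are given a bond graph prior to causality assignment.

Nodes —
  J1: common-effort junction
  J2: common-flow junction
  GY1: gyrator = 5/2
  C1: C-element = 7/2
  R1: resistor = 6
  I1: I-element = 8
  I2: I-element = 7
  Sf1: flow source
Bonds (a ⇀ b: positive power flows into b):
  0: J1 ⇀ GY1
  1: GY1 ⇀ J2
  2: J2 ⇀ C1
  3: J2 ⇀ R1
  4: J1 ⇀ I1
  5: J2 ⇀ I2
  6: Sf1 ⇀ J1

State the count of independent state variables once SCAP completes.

3  (C1, I1, I2 all integral)

b6 →Sf1  (Sf1 fixes flow; stroke at Sf1)
b2 →J2  (C1: C, integral causality)
b4 →I1  (I1 outputs flow p/I1)
b0 →J1  (closing 0-jn rule on J1)
b1 →J2  (GY GY1: same side as bond 0)
b5 →I2  (I2 integral (f out))
b3 →J2  (J2 flow already set via bond 5)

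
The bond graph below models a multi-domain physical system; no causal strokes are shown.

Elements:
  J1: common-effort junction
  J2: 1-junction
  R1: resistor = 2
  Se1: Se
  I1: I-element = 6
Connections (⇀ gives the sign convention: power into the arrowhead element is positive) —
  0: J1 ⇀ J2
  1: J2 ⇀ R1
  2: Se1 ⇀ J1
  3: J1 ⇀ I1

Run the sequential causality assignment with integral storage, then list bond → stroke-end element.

#0 |J2
#1 |R1
#2 |J1
#3 |I1

bond 2 →J1  (Se1 (Se) sets effort on bond)
bond 0 →J2  (common-e at J1 fixed by 2)
bond 3 →I1  (0-jn J1 has e-setter on 2)
bond 1 →R1  (only one flow-in slot at J2)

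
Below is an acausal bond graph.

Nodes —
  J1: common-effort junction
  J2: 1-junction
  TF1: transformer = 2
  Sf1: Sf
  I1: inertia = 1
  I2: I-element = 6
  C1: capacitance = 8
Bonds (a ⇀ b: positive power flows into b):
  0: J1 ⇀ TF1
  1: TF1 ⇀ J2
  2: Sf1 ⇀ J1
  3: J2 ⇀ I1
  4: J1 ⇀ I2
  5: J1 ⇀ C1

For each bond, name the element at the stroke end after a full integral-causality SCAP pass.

#0 |TF1
#1 |J2
#2 |Sf1
#3 |I1
#4 |I2
#5 |J1

β2 →Sf1  (Sf1 fixes flow; stroke at Sf1)
β3 →I1  (I1 outputs flow p/I1)
β1 →J2  (J2 flow already set via bond 3)
β0 →TF1  (through TF1, causality passes straight; one stroke at TF1)
β4 →I2  (I2: I, integral causality)
β5 →J1  (J1: last free bond brings effort in)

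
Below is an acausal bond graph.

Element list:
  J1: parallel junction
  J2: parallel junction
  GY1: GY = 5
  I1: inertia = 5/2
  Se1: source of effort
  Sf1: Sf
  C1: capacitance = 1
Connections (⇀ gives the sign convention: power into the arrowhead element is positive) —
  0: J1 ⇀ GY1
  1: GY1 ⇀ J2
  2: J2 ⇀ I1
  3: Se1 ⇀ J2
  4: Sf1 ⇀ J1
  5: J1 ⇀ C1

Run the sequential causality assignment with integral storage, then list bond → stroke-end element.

bond 3 stroke at J2  (source Se1 imposes e)
bond 4 stroke at Sf1  (source Sf1 imposes f)
bond 1 stroke at GY1  (common-e at J2 fixed by 3)
bond 2 stroke at I1  (common-e at J2 fixed by 3)
bond 0 stroke at GY1  (through GY1, causality inverts; strokes same side of GY1)
bond 5 stroke at J1  (J1: last free bond brings effort in)

b0 stroke at GY1
b1 stroke at GY1
b2 stroke at I1
b3 stroke at J2
b4 stroke at Sf1
b5 stroke at J1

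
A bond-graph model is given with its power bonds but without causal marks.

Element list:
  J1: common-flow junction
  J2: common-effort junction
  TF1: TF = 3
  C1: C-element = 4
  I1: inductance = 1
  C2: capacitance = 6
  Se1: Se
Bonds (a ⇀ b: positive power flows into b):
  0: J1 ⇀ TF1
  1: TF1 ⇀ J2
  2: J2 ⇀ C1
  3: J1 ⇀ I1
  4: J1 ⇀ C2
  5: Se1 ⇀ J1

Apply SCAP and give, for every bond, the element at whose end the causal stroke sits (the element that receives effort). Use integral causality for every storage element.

β0 stroke→J1
β1 stroke→TF1
β2 stroke→J2
β3 stroke→I1
β4 stroke→J1
β5 stroke→J1

b5 →J1  (source Se1 imposes e)
b2 →J2  (C1 outputs effort q/C1)
b1 →TF1  (J2: bond 2 brought effort, rest push out)
b0 →J1  (through TF1, causality passes straight; one stroke at TF1)
b3 →I1  (I1 integral (f out))
b4 →J1  (1-jn J1 has f-setter on 3)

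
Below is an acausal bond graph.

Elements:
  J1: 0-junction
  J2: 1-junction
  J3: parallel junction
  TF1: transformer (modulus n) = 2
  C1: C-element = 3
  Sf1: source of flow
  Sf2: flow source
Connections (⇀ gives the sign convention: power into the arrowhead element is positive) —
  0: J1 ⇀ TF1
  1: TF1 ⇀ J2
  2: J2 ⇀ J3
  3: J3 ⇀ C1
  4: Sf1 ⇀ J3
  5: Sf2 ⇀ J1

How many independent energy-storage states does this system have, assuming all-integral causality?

1  (C1 all integral)

bond 4 →Sf1  (Sf1 fixes flow; stroke at Sf1)
bond 5 →Sf2  (source Sf2 imposes f)
bond 0 →J1  (closing 0-jn rule on J1)
bond 1 →TF1  (through TF1, causality passes straight; one stroke at TF1)
bond 2 →J2  (J2: bond 1 brought flow, rest push out)
bond 3 →J3  (J3: last free bond brings effort in)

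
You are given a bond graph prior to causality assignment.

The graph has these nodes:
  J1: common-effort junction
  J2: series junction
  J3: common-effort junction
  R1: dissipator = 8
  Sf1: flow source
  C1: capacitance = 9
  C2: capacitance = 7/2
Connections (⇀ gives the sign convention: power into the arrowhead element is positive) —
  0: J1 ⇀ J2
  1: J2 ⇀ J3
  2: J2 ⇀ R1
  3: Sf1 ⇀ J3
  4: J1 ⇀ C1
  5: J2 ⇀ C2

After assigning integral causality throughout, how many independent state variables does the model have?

bond 3 stroke at Sf1  (Sf1 fixes flow; stroke at Sf1)
bond 1 stroke at J3  (only one effort-in slot at J3)
bond 0 stroke at J2  (1-jn J2 has f-setter on 1)
bond 2 stroke at J2  (J2 flow already set via bond 1)
bond 5 stroke at J2  (J2 flow already set via bond 1)
bond 4 stroke at J1  (only one effort-in slot at J1)

2  (C1, C2 all integral)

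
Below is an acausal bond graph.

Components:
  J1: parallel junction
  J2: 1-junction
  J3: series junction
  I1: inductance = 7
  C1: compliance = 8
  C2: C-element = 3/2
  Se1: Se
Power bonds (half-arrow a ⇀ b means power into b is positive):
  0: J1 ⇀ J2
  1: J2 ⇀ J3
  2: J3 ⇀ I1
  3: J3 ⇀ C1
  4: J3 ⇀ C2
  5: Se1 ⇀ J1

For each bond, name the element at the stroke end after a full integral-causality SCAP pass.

b0 →J2
b1 →J3
b2 →I1
b3 →J3
b4 →J3
b5 →J1

b5 →J1  (Se1 (Se) sets effort on bond)
b0 →J2  (0-jn J1 has e-setter on 5)
b1 →J3  (J2 needs exactly one f-in)
b2 →I1  (I1: I, integral causality)
b3 →J3  (J3 flow already set via bond 2)
b4 →J3  (1-jn J3 has f-setter on 2)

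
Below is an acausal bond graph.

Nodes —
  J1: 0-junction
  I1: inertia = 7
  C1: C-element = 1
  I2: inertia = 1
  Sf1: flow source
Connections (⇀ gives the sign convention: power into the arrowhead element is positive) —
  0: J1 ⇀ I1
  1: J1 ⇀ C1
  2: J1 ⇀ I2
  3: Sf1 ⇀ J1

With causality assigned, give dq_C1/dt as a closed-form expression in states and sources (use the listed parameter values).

dq_C1/dt = F_Sf1 - p_I1/7 - p_I2

bond 3 stroke→Sf1  (Sf1 (Sf) sets flow on bond)
bond 0 stroke→I1  (prefer integral on I1)
bond 1 stroke→J1  (C1: C, integral causality)
bond 2 stroke→I2  (common-e at J1 fixed by 1)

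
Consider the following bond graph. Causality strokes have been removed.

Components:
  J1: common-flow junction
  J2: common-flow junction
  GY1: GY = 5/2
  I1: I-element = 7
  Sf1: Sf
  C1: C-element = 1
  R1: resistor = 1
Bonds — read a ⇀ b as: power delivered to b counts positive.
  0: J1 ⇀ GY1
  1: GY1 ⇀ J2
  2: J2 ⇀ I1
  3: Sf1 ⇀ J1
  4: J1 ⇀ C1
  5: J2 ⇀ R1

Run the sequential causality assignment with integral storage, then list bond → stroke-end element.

#0 |J1
#1 |J2
#2 |I1
#3 |Sf1
#4 |J1
#5 |J2

β3 |Sf1  (source Sf1 imposes f)
β0 |J1  (J1 flow already set via bond 3)
β4 |J1  (J1: bond 3 brought flow, rest push out)
β1 |J2  (GY1: gyrator matches bond 0)
β2 |I1  (I1 integral (f out))
β5 |J2  (J2 flow already set via bond 2)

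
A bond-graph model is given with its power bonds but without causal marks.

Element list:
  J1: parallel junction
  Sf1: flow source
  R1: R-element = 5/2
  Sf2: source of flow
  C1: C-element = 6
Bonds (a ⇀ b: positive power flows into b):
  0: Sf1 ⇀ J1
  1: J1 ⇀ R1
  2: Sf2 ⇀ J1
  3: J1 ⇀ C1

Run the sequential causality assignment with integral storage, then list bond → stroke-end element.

bond 0 stroke at Sf1  (Sf1 fixes flow; stroke at Sf1)
bond 2 stroke at Sf2  (Sf2: flow source, stroke at near end)
bond 3 stroke at J1  (C1: C, integral causality)
bond 1 stroke at R1  (J1: bond 3 brought effort, rest push out)

bond 0 stroke→Sf1
bond 1 stroke→R1
bond 2 stroke→Sf2
bond 3 stroke→J1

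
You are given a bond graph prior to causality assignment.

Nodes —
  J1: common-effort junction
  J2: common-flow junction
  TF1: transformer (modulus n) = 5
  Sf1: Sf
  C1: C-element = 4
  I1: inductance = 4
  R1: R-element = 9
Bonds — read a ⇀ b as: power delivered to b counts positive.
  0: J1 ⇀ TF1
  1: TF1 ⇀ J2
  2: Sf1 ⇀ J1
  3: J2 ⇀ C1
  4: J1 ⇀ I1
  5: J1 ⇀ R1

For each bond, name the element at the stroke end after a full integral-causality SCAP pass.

bond 0 |J1
bond 1 |TF1
bond 2 |Sf1
bond 3 |J2
bond 4 |I1
bond 5 |R1

β2 stroke at Sf1  (Sf1: flow source, stroke at near end)
β3 stroke at J2  (C1 outputs effort q/C1)
β1 stroke at TF1  (only one flow-in slot at J2)
β0 stroke at J1  (TF1 one-in-one-out from 1)
β4 stroke at I1  (J1: bond 0 brought effort, rest push out)
β5 stroke at R1  (J1 effort already set via bond 0)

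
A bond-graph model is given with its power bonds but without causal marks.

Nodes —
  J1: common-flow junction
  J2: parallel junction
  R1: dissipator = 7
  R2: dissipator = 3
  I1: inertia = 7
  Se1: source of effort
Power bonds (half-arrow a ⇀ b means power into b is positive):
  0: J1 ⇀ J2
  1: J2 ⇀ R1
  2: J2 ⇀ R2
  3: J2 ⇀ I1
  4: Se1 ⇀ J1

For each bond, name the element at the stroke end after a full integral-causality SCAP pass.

b0 |J2
b1 |R1
b2 |R2
b3 |I1
b4 |J1

b4 →J1  (Se1: effort source, stroke at far end)
b0 →J2  (closing 1-jn rule on J1)
b1 →R1  (0-jn J2 has e-setter on 0)
b2 →R2  (J2: bond 0 brought effort, rest push out)
b3 →I1  (J2: bond 0 brought effort, rest push out)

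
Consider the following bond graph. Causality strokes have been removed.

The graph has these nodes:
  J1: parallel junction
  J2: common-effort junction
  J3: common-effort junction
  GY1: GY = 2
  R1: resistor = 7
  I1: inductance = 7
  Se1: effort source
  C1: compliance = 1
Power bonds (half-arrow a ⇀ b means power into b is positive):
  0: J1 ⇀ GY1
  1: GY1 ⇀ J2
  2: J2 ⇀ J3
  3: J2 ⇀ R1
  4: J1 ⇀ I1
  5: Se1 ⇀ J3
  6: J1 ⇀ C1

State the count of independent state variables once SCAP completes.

2  (C1, I1 all integral)

β5 |J3  (source Se1 imposes e)
β2 |J2  (0-jn J3 has e-setter on 5)
β1 |GY1  (J2 effort already set via bond 2)
β3 |R1  (common-e at J2 fixed by 2)
β0 |GY1  (GY1 both-in/both-out from 1)
β4 |I1  (I1 outputs flow p/I1)
β6 |J1  (only one effort-in slot at J1)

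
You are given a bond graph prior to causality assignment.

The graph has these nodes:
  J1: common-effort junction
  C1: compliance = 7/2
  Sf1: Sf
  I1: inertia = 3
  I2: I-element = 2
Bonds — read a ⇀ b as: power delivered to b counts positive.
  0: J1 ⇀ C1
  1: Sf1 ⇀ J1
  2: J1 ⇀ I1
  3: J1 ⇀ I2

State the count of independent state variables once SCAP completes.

bond 1 stroke→Sf1  (Sf1 (Sf) sets flow on bond)
bond 0 stroke→J1  (C1 integral (e out))
bond 2 stroke→I1  (J1 effort already set via bond 0)
bond 3 stroke→I2  (common-e at J1 fixed by 0)

3  (C1, I1, I2 all integral)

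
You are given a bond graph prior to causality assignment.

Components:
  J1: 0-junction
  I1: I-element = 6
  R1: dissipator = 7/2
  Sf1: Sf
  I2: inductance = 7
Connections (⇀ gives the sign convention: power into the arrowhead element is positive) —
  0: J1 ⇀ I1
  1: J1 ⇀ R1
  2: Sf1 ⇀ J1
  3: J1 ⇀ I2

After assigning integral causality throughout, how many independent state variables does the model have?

2  (I1, I2 all integral)

bond 2 stroke→Sf1  (Sf1 fixes flow; stroke at Sf1)
bond 0 stroke→I1  (I1 integral (f out))
bond 3 stroke→I2  (I2 outputs flow p/I2)
bond 1 stroke→J1  (J1 needs exactly one e-in)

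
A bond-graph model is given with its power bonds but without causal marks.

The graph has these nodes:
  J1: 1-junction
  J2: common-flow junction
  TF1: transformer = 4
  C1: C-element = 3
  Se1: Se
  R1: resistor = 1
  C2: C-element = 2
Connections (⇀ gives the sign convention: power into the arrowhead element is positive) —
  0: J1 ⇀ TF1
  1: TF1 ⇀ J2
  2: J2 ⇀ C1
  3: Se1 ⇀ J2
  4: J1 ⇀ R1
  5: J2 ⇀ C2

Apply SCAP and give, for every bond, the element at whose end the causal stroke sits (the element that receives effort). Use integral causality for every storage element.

#3 |J2  (Se1 (Se) sets effort on bond)
#2 |J2  (C1 integral (e out))
#5 |J2  (C2 integral (e out))
#1 |TF1  (only one flow-in slot at J2)
#0 |J1  (through TF1, causality passes straight; one stroke at TF1)
#4 |R1  (J1 needs exactly one f-in)

b0 stroke→J1
b1 stroke→TF1
b2 stroke→J2
b3 stroke→J2
b4 stroke→R1
b5 stroke→J2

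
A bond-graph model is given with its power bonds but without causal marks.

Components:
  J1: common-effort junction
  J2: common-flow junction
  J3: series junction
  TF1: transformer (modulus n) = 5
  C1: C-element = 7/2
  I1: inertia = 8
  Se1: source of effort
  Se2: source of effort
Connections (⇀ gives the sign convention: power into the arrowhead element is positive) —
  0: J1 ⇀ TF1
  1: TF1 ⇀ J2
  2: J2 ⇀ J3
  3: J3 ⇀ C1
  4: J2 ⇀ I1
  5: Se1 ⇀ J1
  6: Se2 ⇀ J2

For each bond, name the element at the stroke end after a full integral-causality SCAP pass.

β0 →TF1
β1 →J2
β2 →J2
β3 →J3
β4 →I1
β5 →J1
β6 →J2

β5 stroke→J1  (source Se1 imposes e)
β6 stroke→J2  (Se2 fixes effort; stroke away)
β0 stroke→TF1  (J1 effort already set via bond 5)
β1 stroke→J2  (TF1: transformer flips bond 0)
β3 stroke→J3  (C1: C, integral causality)
β2 stroke→J2  (J3: last free bond brings flow in)
β4 stroke→I1  (J2 needs exactly one f-in)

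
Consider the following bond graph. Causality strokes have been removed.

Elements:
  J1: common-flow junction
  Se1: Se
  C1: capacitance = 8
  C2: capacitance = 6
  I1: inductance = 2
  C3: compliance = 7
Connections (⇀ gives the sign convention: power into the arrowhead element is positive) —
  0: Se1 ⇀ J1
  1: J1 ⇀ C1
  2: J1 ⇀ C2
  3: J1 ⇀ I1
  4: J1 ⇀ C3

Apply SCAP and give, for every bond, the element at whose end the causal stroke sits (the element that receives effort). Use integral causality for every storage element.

#0 |J1
#1 |J1
#2 |J1
#3 |I1
#4 |J1

#0 |J1  (Se1: effort source, stroke at far end)
#1 |J1  (C1 integral (e out))
#2 |J1  (C2 outputs effort q/C2)
#3 |I1  (I1 integral (f out))
#4 |J1  (J1 flow already set via bond 3)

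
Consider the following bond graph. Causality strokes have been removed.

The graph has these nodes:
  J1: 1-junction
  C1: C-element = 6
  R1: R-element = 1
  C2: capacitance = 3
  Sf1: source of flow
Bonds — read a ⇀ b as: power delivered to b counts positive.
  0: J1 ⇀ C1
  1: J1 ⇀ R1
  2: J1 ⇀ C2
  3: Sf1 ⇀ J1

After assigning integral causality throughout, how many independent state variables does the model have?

2  (C1, C2 all integral)

bond 3 |Sf1  (source Sf1 imposes f)
bond 0 |J1  (common-f at J1 fixed by 3)
bond 1 |J1  (1-jn J1 has f-setter on 3)
bond 2 |J1  (J1 flow already set via bond 3)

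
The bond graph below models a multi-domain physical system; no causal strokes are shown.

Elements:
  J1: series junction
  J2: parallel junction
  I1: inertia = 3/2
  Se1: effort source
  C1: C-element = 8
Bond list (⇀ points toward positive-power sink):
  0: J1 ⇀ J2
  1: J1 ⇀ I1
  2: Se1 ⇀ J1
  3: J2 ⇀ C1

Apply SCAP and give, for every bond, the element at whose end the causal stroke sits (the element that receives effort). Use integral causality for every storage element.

b0 →J1
b1 →I1
b2 →J1
b3 →J2

bond 2 stroke→J1  (source Se1 imposes e)
bond 1 stroke→I1  (I1: I, integral causality)
bond 0 stroke→J1  (J1: bond 1 brought flow, rest push out)
bond 3 stroke→J2  (J2 needs exactly one e-in)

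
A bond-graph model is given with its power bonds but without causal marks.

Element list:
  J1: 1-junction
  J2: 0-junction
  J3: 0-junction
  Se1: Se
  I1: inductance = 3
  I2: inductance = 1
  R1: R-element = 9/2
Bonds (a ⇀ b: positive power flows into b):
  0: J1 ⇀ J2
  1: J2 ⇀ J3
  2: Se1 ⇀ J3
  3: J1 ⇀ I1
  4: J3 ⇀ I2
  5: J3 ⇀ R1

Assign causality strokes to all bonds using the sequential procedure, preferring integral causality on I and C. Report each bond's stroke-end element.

#0 stroke at J1
#1 stroke at J2
#2 stroke at J3
#3 stroke at I1
#4 stroke at I2
#5 stroke at R1

b2 stroke→J3  (Se1 (Se) sets effort on bond)
b1 stroke→J2  (J3 effort already set via bond 2)
b4 stroke→I2  (common-e at J3 fixed by 2)
b5 stroke→R1  (common-e at J3 fixed by 2)
b0 stroke→J1  (0-jn J2 has e-setter on 1)
b3 stroke→I1  (closing 1-jn rule on J1)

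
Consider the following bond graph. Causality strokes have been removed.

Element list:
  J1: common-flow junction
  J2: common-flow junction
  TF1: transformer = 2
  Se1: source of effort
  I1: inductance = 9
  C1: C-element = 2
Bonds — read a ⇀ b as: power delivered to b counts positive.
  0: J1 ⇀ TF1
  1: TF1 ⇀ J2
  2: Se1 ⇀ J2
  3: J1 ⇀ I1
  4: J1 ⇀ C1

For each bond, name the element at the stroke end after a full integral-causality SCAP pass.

b2 stroke at J2  (Se1: effort source, stroke at far end)
b1 stroke at TF1  (J2: last free bond brings flow in)
b0 stroke at J1  (TF1: transformer flips bond 1)
b3 stroke at I1  (I1: I, integral causality)
b4 stroke at J1  (1-jn J1 has f-setter on 3)

β0 stroke at J1
β1 stroke at TF1
β2 stroke at J2
β3 stroke at I1
β4 stroke at J1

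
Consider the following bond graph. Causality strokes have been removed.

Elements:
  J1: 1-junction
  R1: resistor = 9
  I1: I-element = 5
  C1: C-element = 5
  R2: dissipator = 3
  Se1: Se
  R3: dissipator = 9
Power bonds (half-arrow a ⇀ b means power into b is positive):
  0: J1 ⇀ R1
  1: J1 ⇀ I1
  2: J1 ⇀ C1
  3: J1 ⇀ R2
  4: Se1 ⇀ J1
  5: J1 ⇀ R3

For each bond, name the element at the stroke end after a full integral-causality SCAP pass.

#4 →J1  (Se1: effort source, stroke at far end)
#1 →I1  (I1 integral (f out))
#0 →J1  (common-f at J1 fixed by 1)
#2 →J1  (J1 flow already set via bond 1)
#3 →J1  (J1 flow already set via bond 1)
#5 →J1  (common-f at J1 fixed by 1)

β0 stroke at J1
β1 stroke at I1
β2 stroke at J1
β3 stroke at J1
β4 stroke at J1
β5 stroke at J1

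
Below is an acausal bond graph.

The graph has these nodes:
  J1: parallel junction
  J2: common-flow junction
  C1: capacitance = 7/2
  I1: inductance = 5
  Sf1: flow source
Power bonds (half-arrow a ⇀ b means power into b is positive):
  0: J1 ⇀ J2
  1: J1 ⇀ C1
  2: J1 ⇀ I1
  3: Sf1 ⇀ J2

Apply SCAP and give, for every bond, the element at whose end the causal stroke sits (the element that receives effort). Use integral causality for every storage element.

β3 |Sf1  (Sf1 (Sf) sets flow on bond)
β0 |J2  (J2 flow already set via bond 3)
β1 |J1  (C1 integral (e out))
β2 |I1  (common-e at J1 fixed by 1)

β0 →J2
β1 →J1
β2 →I1
β3 →Sf1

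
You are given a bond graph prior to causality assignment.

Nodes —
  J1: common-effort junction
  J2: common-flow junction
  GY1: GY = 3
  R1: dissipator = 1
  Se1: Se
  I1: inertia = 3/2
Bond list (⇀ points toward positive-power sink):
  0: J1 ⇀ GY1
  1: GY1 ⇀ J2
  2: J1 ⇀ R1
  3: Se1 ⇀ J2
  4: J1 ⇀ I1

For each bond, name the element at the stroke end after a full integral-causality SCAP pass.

β0 stroke→GY1
β1 stroke→GY1
β2 stroke→J1
β3 stroke→J2
β4 stroke→I1

#3 stroke→J2  (Se1: effort source, stroke at far end)
#1 stroke→GY1  (closing 1-jn rule on J2)
#0 stroke→GY1  (GY1 both-in/both-out from 1)
#4 stroke→I1  (I1 outputs flow p/I1)
#2 stroke→J1  (only one effort-in slot at J1)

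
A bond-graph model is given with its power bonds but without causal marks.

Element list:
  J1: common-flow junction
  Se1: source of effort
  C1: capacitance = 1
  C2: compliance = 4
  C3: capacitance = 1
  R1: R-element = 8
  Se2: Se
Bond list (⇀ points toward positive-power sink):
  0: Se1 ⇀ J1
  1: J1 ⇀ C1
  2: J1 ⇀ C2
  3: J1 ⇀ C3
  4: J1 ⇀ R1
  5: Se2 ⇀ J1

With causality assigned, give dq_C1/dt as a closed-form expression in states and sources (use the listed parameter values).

dq_C1/dt = E_Se1/8 + E_Se2/8 - q_C1/8 - q_C2/32 - q_C3/8

bond 0 →J1  (Se1 fixes effort; stroke away)
bond 5 →J1  (Se2 (Se) sets effort on bond)
bond 1 →J1  (C1 outputs effort q/C1)
bond 2 →J1  (C2: C, integral causality)
bond 3 →J1  (prefer integral on C3)
bond 4 →R1  (only one flow-in slot at J1)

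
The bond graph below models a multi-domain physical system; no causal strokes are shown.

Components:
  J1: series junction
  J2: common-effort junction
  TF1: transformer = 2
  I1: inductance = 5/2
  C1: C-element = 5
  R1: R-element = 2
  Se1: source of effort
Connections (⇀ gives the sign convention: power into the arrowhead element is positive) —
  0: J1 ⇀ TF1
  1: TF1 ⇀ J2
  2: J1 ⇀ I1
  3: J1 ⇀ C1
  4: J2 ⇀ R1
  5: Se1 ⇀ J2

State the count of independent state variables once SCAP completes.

bond 5 stroke→J2  (Se1: effort source, stroke at far end)
bond 1 stroke→TF1  (0-jn J2 has e-setter on 5)
bond 4 stroke→R1  (J2: bond 5 brought effort, rest push out)
bond 0 stroke→J1  (TF TF1: opposite of bond 1)
bond 2 stroke→I1  (I1 outputs flow p/I1)
bond 3 stroke→J1  (1-jn J1 has f-setter on 2)

2  (C1, I1 all integral)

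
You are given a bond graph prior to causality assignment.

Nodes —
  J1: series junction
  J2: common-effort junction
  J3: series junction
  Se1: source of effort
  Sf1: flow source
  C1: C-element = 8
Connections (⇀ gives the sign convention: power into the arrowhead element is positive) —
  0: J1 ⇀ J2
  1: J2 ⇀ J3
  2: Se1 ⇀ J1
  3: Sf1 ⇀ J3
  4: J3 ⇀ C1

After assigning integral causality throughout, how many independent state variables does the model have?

β2 →J1  (Se1: effort source, stroke at far end)
β3 →Sf1  (Sf1 (Sf) sets flow on bond)
β0 →J2  (J1 needs exactly one f-in)
β1 →J3  (J2: bond 0 brought effort, rest push out)
β4 →J3  (common-f at J3 fixed by 3)

1  (C1 all integral)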